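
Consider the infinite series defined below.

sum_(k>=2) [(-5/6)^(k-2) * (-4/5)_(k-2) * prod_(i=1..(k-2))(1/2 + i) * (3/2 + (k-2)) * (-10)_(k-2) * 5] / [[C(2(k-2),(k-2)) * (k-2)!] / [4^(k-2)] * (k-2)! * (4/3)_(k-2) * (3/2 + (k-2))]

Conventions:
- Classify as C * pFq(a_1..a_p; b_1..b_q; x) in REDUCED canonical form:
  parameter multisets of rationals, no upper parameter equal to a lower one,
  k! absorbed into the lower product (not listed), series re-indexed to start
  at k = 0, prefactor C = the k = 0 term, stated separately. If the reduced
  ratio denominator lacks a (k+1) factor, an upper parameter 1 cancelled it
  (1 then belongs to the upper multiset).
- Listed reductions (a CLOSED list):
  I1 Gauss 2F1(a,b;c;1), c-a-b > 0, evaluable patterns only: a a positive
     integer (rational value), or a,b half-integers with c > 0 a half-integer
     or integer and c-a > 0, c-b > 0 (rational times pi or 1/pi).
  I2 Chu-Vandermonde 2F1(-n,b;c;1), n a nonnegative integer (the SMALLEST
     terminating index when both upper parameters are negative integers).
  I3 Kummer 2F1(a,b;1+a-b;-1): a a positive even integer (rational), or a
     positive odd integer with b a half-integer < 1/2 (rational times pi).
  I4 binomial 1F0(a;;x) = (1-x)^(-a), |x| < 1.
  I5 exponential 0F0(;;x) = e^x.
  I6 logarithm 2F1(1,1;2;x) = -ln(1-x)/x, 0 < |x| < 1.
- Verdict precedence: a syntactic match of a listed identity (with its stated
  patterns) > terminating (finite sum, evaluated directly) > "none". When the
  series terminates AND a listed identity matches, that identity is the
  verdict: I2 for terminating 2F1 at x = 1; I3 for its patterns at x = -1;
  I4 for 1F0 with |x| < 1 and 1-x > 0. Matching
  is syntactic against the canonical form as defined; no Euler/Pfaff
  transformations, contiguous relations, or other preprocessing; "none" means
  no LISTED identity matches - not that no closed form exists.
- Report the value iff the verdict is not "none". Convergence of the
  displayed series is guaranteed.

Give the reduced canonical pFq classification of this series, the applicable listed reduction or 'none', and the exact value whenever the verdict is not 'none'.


Structural cue: from the first term 5: the running product (prefactor 5) telescopes to a rising factorial.
Term ratio: r(k) = (-5/6) * (k-10) (k-4/5) (k+3/2) / [(k+1/2) (k+4/3) (k+1)] - poly over poly, x = (-5/6) from leading terms; C = 5 at k = 0.

With C = 5: the canonical form is 3F2(-10, -4/5, 3/2; 1/2, 4/3; -5/6). Verdict: terminating - the sum ends at index 10 because -10 is a negative integer; exact evaluation follows. Its exact value is -869050501/3404800.


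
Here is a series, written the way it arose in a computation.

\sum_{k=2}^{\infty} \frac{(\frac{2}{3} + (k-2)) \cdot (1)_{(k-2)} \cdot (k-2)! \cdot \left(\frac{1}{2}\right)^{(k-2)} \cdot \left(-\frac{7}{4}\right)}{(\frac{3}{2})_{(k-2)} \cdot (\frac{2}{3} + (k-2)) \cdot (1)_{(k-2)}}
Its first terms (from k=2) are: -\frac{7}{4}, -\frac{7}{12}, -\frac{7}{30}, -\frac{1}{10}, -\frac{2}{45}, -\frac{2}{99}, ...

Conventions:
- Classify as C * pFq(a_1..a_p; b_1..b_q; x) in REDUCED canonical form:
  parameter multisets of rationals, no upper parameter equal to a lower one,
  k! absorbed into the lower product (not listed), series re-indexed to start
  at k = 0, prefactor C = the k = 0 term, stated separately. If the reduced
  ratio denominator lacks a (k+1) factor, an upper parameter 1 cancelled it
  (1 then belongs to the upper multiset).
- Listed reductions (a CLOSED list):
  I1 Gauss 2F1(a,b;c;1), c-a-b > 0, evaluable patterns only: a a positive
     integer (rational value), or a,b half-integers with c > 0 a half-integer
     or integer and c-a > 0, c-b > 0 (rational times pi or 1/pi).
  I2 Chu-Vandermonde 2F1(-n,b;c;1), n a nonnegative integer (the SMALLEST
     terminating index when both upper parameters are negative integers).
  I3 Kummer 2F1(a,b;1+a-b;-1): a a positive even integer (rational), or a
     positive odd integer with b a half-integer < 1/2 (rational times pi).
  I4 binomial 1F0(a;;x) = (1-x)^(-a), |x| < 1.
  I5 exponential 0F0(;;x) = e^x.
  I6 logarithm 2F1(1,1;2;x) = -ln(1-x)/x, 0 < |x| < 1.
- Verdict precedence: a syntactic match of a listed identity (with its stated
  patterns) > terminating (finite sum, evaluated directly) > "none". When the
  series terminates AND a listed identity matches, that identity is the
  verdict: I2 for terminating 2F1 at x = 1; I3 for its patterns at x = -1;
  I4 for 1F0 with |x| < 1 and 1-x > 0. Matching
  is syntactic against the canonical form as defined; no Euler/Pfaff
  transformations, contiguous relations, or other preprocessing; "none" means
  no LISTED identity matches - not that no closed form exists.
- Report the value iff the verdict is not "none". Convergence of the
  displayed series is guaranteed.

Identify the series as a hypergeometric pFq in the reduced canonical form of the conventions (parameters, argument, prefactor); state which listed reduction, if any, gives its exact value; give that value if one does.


Structural cue: t_0 being -\frac{7}{4}, the factorial ratio (C = -7/4) (k+a-1)!/(a-1)! is a rising factorial (a)_k.
Step ratio: r(k) = \frac{1}{2} * (k+1) (k+1) / [(k+\frac{3}{2}) (k+1)] - rational; roots negated = parameters, x = \frac{1}{2}, C = -\frac{7}{4}.

The series (x = \frac{1}{2}) is 2F1: upper {1, 1}, lower {\frac{3}{2}}, prefactor -\frac{7}{4}. Verdict: no listed reduction: x = \frac{1}{2} and upper {1, 1} fail every I1-I6 pattern.


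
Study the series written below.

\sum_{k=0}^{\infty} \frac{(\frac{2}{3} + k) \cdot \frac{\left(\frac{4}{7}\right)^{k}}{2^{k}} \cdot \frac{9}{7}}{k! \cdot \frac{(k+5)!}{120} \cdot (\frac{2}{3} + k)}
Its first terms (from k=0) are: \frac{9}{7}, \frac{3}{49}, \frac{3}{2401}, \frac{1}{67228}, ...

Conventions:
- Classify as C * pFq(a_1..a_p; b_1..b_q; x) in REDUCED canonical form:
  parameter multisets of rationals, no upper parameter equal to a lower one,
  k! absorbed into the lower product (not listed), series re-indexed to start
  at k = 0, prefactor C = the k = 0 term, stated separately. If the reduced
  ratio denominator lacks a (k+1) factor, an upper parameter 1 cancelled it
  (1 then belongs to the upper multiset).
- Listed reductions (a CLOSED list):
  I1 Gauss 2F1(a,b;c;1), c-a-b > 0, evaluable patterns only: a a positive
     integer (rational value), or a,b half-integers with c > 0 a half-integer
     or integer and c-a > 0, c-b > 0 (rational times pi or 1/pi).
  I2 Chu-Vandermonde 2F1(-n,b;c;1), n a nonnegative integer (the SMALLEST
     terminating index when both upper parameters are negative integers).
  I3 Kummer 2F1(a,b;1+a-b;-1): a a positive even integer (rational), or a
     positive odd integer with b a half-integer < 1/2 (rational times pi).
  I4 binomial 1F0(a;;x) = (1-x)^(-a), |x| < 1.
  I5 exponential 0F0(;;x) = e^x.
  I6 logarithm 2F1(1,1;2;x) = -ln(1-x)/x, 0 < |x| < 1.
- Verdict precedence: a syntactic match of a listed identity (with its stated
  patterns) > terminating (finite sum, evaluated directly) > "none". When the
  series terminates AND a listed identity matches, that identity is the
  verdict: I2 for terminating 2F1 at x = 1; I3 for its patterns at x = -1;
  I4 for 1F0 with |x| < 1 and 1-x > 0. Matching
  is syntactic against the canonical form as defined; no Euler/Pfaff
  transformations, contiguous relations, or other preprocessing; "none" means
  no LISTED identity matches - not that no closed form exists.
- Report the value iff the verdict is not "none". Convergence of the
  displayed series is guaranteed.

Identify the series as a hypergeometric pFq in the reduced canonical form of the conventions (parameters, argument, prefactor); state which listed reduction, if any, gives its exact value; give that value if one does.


Classification (C = \frac{9}{7}): 0F1 with upper {-}, lower {6}, argument x = \frac{2}{7}. Verdict: none - this 0F1 at x = \frac{2}{7} matches no listed pattern, and upper {-} holds no stopper.

Key step: t_0 being \frac{9}{7}, k + 2/3 divides numerator and denominator alike; C = 9/7, x = 2/7 after cancelling.
Term ratio: r(k) = \frac{2}{7} * 1 / [(k+6) (k+1)] - rational; roots negated = parameters, x = \frac{2}{7}, C = \frac{9}{7}.


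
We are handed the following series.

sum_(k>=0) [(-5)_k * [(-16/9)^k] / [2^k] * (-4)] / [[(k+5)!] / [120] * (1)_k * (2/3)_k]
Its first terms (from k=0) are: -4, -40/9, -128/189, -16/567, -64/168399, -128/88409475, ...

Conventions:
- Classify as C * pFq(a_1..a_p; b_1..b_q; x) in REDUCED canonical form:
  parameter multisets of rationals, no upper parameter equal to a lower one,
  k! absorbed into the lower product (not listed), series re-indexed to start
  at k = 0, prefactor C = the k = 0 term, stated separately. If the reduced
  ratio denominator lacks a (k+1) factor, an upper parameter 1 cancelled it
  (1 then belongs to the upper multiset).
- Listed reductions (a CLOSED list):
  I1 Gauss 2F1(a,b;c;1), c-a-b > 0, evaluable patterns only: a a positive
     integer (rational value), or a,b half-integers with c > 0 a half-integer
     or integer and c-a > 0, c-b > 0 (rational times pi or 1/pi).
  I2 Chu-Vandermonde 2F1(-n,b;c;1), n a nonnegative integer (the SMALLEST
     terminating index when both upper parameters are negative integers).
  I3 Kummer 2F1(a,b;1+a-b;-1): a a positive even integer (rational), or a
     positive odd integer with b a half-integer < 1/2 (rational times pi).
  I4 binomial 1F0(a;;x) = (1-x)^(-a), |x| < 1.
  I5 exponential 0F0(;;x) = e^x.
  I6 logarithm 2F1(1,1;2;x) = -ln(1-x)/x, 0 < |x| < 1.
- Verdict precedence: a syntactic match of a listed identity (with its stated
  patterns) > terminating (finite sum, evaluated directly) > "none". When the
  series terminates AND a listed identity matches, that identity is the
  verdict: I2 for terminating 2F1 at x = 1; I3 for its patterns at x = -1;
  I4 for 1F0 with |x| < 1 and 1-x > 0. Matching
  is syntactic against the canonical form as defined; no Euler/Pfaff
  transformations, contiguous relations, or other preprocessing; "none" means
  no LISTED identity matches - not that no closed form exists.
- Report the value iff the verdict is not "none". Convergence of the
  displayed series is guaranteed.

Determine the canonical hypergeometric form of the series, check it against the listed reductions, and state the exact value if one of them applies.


The series (x = -8/9) is 1F2: upper {-5}, lower {2/3, 6}, prefactor -4. Verdict: terminating at k = 5: the factor (-5)_k kills every later term; summing the 6 survivors is exact. Value: -808972628/88409475.

First insight: x = (-8/9) and the two k-th powers (prefactor -4) combine into one argument.
Step ratio: r(k) = (-8/9) * (k-5) / [(k+2/3) (k+6) (k+1)] - rational in k. x = (-8/9); t_0 = -4; negate the roots.


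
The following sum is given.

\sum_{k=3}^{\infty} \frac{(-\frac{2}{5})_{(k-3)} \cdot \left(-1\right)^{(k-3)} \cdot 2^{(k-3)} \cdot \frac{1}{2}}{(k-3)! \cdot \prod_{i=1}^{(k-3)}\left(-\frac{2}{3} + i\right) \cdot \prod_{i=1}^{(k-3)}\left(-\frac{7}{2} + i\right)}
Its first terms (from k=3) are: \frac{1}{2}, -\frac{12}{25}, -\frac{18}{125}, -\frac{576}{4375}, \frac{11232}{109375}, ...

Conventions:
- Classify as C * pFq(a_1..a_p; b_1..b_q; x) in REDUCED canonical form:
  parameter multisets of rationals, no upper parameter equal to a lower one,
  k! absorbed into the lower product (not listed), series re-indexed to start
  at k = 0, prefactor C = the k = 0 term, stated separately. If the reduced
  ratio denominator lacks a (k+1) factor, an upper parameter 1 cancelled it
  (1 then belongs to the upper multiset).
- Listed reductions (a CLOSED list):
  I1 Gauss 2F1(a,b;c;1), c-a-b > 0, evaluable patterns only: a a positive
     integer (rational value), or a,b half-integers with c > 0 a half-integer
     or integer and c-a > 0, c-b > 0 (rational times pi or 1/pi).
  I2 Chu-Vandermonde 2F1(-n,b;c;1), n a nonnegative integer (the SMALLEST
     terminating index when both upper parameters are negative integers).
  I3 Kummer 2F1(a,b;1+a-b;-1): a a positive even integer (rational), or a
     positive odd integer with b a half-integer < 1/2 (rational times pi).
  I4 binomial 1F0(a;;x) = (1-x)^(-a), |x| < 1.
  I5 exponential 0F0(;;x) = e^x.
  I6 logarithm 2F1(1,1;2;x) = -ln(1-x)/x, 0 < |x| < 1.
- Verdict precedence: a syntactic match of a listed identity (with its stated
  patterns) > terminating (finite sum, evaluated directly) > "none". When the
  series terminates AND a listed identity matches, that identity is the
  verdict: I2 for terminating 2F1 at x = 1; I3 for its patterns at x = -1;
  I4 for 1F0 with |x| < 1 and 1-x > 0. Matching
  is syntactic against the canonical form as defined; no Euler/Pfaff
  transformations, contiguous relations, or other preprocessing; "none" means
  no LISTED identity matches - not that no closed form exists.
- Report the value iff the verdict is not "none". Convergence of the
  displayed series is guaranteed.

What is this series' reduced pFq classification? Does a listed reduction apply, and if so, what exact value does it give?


Canonical form: C = \frac{1}{2} times 1F2 with upper {-\frac{2}{5}}, lower {-\frac{5}{2}, \frac{1}{3}}, x = -2. Verdict: none. A 1F2 with upper {-\frac{2}{5}} fits none of I1-I6 at x = -2; the sum runs forever.

First insight: from the first term \frac{1}{2}: the lower running product (prefactor 1/2) is a rising factorial.
Adjacent-term ratio: r(k) = -2 * (k-\frac{2}{5}) / [(k-\frac{5}{2}) (k+\frac{1}{3}) (k+1)] - rational in k, leading ratio -2; with t_0 = \frac{1}{2}, classification follows.


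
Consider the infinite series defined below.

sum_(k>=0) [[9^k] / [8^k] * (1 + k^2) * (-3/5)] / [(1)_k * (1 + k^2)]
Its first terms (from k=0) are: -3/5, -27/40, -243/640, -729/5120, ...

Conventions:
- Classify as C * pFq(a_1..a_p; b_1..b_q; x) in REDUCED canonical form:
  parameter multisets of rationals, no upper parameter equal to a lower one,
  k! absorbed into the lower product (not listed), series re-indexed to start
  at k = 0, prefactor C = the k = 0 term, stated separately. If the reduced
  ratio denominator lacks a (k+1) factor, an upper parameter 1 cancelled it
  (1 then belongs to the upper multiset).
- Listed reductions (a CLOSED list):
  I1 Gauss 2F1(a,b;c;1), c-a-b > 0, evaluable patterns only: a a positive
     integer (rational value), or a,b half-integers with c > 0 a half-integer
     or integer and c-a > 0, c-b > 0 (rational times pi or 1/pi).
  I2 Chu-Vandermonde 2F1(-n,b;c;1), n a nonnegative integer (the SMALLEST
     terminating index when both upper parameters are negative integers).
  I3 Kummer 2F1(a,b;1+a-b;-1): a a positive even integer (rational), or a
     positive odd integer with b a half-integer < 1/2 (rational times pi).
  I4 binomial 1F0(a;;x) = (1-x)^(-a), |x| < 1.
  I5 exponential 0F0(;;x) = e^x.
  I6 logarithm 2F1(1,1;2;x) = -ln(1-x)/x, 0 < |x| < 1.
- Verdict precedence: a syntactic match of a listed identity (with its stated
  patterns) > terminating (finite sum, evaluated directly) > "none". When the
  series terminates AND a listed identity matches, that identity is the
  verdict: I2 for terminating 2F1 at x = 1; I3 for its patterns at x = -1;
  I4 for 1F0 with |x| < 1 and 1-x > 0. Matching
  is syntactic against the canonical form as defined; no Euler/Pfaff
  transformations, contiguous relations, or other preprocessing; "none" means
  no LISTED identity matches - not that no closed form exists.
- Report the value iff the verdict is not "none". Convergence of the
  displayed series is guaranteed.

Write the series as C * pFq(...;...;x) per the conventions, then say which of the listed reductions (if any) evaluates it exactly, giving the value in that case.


Reduced: x = 9/8, 0F0, upper = {-}, lower = {-}, C = -3/5. Verdict: the exponential series (I5) applies (the 0F0 exponential series at x = 9/8). Sum: (-3/5) * e^(9/8).

Key observation: x = (9/8) and the two geometric factors (prefactor -3/5) combine into one argument.
Adjacent-term ratio: r(k) = (9/8) * 1 / [(k+1)] ; factor over Q: parameters, x = (9/8), and C = -3/5.


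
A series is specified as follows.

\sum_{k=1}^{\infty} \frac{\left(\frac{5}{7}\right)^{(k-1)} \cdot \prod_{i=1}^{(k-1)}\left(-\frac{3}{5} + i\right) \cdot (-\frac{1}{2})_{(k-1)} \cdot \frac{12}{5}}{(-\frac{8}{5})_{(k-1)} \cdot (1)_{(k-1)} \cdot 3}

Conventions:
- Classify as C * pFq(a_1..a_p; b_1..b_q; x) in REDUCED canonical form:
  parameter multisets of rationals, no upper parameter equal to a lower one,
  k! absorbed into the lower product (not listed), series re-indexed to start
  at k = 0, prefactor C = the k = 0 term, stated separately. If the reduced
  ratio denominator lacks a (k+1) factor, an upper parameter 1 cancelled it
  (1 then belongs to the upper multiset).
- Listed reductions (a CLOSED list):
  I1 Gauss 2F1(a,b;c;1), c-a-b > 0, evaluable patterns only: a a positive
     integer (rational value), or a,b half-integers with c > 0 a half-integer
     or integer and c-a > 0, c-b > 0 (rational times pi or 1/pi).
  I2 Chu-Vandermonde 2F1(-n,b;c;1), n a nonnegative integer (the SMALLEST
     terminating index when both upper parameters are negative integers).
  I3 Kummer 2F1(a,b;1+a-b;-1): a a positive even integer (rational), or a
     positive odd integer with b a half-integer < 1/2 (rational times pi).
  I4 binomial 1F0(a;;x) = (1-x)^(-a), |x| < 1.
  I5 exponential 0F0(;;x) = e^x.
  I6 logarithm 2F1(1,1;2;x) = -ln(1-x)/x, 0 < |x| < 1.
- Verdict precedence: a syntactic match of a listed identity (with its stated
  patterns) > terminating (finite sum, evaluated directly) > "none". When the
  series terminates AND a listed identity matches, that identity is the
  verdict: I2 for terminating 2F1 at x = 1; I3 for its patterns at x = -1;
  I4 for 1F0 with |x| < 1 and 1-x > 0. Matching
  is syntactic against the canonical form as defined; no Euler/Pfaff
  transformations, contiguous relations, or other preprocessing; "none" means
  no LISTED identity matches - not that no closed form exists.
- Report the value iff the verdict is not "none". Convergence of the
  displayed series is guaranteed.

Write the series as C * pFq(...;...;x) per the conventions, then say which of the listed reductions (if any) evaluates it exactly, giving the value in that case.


This is \frac{4}{5} * 2F1(-\frac{1}{2}, \frac{2}{5}; -\frac{8}{5}; \frac{5}{7}) in reduced canonical form. Verdict: none - this 2F1 at x = \frac{5}{7} matches no listed pattern, and upper {-\frac{1}{2}, \frac{2}{5}} holds no stopper.

The tell: t_0 = \frac{4}{5} here, and (1)_k (prefactor 4/5) is k! itself.
Term ratio: r(k) = \frac{5}{7} * (k-\frac{1}{2}) (k+\frac{2}{5}) / [(k-\frac{8}{5}) (k+1)] ; factor over Q: parameters, x = \frac{5}{7}, and C = \frac{4}{5}.


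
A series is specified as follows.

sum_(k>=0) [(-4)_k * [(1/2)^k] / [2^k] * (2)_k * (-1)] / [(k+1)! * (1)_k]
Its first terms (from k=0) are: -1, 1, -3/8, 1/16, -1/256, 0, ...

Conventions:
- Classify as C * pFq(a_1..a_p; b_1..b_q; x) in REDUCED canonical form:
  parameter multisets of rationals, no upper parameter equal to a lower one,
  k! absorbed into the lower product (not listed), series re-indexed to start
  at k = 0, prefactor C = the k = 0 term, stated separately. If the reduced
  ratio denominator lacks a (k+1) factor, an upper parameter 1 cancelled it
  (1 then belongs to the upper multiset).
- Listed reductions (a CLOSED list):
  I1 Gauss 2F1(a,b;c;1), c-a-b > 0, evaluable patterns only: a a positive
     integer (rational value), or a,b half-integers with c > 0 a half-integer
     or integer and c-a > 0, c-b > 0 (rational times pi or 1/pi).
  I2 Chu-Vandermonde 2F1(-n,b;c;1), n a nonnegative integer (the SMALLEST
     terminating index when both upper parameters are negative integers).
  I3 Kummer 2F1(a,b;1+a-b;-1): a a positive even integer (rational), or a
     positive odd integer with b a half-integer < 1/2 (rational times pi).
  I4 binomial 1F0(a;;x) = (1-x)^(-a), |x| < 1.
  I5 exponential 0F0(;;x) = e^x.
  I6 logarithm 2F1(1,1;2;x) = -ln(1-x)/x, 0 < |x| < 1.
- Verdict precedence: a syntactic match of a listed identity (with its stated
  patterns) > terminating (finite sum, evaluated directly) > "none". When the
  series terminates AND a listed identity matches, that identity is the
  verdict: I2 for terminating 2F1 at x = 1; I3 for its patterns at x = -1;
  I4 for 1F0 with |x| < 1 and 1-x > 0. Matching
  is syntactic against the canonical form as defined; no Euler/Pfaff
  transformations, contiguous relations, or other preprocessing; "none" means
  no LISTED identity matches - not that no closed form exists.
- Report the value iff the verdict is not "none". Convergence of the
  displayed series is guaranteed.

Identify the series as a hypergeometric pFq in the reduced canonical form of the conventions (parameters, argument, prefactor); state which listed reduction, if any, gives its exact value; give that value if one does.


Reduced: x = 1/4, 1F0, upper = {-4}, lower = {-}, C = -1. Verdict: binomial (I4) matches (the 1F0 binomial series: exponent 4, x = 1/4). Sum: -81/256.

Key step: t_0 = -1 here, and the denominator's factorial ratio (prefactor -1) is a lower Pochhammer.
Step ratio: r(k) = (1/4) * (k-4) / [(k+1)] - rational in k. x = (1/4); t_0 = -1; negate the roots.


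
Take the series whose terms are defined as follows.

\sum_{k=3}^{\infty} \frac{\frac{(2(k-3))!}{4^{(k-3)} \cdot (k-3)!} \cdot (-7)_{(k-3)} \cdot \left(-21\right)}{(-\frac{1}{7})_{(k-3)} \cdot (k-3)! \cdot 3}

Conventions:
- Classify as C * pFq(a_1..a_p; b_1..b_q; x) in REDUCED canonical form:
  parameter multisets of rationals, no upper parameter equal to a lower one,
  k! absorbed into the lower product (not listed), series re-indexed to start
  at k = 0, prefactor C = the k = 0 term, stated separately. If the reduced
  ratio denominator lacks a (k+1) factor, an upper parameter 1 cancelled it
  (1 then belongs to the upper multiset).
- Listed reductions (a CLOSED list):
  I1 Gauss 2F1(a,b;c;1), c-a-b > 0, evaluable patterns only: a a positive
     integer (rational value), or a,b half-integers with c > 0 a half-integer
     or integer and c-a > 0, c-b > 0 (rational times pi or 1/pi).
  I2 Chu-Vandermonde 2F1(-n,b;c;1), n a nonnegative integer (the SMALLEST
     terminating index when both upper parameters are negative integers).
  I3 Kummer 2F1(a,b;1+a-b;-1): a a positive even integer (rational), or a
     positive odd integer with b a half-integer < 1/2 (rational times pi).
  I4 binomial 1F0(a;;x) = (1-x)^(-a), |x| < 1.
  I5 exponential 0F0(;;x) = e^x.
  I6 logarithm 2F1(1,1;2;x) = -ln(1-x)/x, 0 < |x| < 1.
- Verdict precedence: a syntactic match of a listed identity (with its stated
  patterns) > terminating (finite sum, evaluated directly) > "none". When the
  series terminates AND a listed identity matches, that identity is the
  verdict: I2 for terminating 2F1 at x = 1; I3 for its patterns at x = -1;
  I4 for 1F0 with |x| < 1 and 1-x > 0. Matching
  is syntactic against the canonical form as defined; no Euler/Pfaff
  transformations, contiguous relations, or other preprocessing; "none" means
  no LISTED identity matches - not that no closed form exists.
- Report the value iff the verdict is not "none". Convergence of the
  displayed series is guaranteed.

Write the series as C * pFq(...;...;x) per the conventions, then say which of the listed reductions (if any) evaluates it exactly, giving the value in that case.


Reduced: x = 1, 2F1, upper = {-7, \frac{1}{2}}, lower = {-\frac{1}{7}}, C = -7. Verdict: Vandermonde's identity (I2) matches (terminating 2F1 at x = 1 with n = 7, b = 1/2, c = -\frac{1}{7}). Value: -\frac{104860525}{18556928}.

Key observation: from the first term -7: the constant factors (C = -7, x = 1) combine into one prefactor.
Term ratio: r(k) = 1 * (k-7) (k+\frac{1}{2}) / [(k-\frac{1}{7}) (k+1)] - rational in k. x = 1; t_0 = -7; negate the roots.


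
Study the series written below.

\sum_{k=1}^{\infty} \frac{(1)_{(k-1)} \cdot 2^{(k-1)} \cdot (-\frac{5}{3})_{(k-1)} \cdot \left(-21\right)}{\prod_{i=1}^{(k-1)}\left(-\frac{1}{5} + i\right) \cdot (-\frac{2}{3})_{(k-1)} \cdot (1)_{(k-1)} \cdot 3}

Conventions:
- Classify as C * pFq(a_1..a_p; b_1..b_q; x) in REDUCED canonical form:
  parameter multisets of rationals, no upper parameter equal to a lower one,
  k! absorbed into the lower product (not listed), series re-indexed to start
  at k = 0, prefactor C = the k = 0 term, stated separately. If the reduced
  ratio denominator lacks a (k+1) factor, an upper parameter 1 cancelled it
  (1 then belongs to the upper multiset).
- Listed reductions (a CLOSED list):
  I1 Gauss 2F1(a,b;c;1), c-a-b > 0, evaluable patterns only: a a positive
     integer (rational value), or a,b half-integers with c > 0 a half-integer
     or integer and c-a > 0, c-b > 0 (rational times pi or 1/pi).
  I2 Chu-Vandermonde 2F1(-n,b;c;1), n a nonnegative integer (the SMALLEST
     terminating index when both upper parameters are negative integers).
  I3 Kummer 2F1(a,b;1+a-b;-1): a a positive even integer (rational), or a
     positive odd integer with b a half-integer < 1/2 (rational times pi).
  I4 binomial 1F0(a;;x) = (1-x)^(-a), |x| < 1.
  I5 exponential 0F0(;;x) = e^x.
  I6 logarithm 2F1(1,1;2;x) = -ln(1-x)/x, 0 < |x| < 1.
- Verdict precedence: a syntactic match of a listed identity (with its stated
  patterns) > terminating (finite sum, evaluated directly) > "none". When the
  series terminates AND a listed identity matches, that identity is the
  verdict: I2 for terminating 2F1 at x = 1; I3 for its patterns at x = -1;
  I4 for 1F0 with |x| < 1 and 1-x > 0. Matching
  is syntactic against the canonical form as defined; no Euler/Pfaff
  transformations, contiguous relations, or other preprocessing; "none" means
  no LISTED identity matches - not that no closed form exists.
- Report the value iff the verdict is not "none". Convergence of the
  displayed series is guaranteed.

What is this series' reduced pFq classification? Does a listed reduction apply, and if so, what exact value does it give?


The series (x = 2) is 2F2: upper {-\frac{5}{3}, 1}, lower {-\frac{2}{3}, \frac{4}{5}}, prefactor -7. Verdict: none (x = 2): each listed identity misses the multisets {-\frac{5}{3}, 1} ; {-\frac{2}{3}, \frac{4}{5}}.

First insight: with t_0 = -7, (1)_k (C = -7, x = 2) is k! itself.
Ratio: r(k) = 2 * (k-\frac{5}{3}) (k+1) / [(k-\frac{2}{3}) (k+\frac{4}{5}) (k+1)] - rational in k, leading ratio 2; with t_0 = -7, classification follows.


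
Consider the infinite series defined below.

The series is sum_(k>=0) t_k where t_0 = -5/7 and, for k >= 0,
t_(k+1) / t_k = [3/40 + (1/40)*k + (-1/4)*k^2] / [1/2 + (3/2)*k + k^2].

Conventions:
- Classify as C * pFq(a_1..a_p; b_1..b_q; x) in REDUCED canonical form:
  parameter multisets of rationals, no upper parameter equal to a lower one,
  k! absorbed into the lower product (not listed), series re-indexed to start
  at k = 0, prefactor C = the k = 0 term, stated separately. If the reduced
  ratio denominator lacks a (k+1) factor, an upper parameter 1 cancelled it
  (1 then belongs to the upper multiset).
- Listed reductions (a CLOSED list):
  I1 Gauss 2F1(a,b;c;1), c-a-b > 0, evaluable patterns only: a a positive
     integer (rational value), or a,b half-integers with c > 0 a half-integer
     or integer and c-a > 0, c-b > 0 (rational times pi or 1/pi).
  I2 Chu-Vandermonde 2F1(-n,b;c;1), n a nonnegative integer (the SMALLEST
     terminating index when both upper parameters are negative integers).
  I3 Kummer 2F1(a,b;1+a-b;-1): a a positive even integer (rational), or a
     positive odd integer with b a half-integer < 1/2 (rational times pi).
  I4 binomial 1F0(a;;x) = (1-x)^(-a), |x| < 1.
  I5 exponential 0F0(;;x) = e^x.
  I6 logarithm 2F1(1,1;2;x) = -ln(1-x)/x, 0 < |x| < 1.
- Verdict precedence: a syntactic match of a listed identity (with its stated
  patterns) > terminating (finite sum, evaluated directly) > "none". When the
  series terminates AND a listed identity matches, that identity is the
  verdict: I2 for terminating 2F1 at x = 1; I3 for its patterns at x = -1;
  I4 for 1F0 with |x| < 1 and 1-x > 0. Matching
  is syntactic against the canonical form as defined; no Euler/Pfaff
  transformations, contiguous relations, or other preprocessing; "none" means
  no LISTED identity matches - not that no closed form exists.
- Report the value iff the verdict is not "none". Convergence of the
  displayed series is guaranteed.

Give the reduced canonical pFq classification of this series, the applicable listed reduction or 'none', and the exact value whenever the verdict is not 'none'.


Classification (C = -5/7): 1F0 with upper {-3/5}, lower {-}, argument x = -1/4. Verdict: binomial (I4) fires (the 1F0 binomial series: exponent 3/5, x = -1/4). Its exact value is (-5/7) * (5/4)^(3/5).

Key observation: with t_0 = -5/7, the ratio is unreduced: k + 1/2 divides both sides (C = -5/7).
Consecutive-term ratio: r(k) = (-1/4) * (k-3/5) / [(k+1)] - poly over poly, x = (-1/4) from leading terms; C = -5/7 at k = 0.


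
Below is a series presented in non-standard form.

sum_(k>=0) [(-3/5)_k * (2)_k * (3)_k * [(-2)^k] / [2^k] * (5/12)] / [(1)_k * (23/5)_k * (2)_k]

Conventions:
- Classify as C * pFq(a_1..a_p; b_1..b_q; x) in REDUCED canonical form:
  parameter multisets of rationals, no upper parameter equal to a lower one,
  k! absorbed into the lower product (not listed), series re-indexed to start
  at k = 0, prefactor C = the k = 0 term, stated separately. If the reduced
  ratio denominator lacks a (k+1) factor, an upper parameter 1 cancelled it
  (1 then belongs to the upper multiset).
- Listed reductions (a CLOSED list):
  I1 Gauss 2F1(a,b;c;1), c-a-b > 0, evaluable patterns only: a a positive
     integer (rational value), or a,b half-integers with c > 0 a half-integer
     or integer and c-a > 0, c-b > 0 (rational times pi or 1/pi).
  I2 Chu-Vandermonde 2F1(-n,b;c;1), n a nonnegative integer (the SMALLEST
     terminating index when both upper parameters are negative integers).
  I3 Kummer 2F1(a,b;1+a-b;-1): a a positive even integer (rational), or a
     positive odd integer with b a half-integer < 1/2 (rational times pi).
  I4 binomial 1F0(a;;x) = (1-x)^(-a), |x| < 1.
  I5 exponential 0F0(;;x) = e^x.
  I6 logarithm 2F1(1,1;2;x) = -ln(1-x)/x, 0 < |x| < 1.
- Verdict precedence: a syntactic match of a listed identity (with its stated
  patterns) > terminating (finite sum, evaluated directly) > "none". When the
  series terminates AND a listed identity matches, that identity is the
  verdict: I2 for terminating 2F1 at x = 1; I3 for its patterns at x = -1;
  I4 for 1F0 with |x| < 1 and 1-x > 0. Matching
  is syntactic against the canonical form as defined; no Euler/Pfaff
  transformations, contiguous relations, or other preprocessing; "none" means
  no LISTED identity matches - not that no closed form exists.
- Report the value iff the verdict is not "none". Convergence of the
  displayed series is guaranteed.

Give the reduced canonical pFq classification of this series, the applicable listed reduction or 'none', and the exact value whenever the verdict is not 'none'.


x = -1 here; the reduced form reads 2F1, upper {-3/5, 3}, lower {23/5}, C = 5/12. Verdict: none. A 2F1 with upper {-3/5, 3} fits none of I1-I6 at x = -1; the sum runs forever.

Key step: x = (-1) and the two k-th powers (C = 5/12) combine into one argument.
Term ratio: r(k) = (-1) * (k-3/5) (k+3) / [(k+23/5) (k+1)] - rational in k, leading ratio (-1); with t_0 = 5/12, classification follows.


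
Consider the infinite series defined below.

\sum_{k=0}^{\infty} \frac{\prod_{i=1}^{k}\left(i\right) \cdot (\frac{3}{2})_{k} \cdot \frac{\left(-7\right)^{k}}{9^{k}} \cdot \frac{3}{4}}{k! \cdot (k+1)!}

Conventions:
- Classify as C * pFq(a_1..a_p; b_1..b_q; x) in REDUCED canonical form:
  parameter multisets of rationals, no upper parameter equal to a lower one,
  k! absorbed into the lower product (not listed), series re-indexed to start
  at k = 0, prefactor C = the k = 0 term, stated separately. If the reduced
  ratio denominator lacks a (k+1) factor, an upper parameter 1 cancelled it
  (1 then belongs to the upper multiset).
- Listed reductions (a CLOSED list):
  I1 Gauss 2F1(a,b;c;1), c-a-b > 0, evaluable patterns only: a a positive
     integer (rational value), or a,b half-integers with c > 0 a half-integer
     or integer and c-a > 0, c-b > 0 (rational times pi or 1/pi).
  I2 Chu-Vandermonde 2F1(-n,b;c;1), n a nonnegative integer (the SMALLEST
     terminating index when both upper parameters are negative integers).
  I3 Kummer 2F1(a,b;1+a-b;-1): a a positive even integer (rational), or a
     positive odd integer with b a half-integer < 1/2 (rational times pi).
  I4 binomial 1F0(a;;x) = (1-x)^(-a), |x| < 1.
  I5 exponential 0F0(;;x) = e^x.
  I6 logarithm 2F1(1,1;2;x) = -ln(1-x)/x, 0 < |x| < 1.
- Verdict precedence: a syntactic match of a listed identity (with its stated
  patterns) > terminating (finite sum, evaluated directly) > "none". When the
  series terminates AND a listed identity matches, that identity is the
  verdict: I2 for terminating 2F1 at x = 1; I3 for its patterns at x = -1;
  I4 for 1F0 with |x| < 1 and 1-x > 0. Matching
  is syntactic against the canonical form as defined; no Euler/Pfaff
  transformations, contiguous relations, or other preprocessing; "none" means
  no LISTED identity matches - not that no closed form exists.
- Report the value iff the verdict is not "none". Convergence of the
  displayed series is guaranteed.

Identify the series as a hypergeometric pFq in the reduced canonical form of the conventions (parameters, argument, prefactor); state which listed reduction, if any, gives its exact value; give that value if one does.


Reduced: x = -\frac{7}{9}, 2F1, upper = {1, \frac{3}{2}}, lower = {2}, C = \frac{3}{4}. Verdict: none (x = -\frac{7}{9}): each listed identity misses the multisets {1, \frac{3}{2}} ; {2}.

The tell: t_0 = \frac{3}{4} here, and the denominator's factorial ratio (C = 3/4, x = -7/9) is a lower Pochhammer.
Adjacent-term ratio: r(k) = -\frac{7}{9} * (k+1) (k+\frac{3}{2}) / [(k+2) (k+1)] - rational in k, leading ratio -\frac{7}{9}; with t_0 = \frac{3}{4}, classification follows.


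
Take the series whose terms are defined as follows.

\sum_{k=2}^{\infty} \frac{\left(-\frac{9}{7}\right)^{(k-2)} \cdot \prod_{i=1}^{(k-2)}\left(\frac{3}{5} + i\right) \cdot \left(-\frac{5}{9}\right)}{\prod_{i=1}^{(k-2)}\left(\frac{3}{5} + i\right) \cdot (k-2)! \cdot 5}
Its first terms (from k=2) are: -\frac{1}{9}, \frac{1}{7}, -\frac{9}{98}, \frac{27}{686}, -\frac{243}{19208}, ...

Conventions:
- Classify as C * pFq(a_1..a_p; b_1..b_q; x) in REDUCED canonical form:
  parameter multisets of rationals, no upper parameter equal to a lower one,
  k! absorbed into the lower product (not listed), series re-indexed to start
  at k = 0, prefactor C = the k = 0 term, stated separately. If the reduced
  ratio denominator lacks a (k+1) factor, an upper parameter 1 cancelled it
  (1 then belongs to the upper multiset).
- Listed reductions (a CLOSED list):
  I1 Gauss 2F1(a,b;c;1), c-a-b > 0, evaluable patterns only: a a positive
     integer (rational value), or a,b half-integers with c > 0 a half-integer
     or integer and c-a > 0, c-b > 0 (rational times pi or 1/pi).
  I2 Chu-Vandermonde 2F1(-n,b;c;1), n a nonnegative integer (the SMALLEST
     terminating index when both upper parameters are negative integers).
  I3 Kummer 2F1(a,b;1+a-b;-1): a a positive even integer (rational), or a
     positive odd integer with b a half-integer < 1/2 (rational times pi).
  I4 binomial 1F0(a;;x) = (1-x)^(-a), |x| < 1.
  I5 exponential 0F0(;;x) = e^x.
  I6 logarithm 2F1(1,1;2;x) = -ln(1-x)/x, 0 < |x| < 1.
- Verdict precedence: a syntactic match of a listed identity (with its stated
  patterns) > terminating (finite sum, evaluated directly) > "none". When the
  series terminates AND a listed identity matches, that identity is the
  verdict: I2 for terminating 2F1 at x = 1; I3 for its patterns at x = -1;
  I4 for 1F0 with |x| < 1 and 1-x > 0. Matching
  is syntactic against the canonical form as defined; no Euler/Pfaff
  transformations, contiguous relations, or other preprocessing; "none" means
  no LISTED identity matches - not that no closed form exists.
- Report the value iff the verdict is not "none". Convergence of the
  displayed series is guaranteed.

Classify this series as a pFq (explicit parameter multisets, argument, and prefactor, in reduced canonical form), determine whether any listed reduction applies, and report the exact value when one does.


Prefactor -\frac{1}{9}, argument -\frac{9}{7}: 0F0 with upper {-} over lower {-}. Verdict (x = -\frac{9}{7}): the exponential series (I5) applies (the 0F0 exponential series at x = -\frac{9}{7}). Hence: \left(-\frac{1}{9}\right) \cdot e^{-\frac{9}{7}}.

Key observation: t_0 = -\frac{1}{9} here, and the lower running product (C = -1/9) is a rising factorial.
Consecutive-term ratio: r(k) = -\frac{9}{7} * 1 / [(k+1)] - rational in k. x = -\frac{9}{7}; t_0 = -\frac{1}{9}; negate the roots.


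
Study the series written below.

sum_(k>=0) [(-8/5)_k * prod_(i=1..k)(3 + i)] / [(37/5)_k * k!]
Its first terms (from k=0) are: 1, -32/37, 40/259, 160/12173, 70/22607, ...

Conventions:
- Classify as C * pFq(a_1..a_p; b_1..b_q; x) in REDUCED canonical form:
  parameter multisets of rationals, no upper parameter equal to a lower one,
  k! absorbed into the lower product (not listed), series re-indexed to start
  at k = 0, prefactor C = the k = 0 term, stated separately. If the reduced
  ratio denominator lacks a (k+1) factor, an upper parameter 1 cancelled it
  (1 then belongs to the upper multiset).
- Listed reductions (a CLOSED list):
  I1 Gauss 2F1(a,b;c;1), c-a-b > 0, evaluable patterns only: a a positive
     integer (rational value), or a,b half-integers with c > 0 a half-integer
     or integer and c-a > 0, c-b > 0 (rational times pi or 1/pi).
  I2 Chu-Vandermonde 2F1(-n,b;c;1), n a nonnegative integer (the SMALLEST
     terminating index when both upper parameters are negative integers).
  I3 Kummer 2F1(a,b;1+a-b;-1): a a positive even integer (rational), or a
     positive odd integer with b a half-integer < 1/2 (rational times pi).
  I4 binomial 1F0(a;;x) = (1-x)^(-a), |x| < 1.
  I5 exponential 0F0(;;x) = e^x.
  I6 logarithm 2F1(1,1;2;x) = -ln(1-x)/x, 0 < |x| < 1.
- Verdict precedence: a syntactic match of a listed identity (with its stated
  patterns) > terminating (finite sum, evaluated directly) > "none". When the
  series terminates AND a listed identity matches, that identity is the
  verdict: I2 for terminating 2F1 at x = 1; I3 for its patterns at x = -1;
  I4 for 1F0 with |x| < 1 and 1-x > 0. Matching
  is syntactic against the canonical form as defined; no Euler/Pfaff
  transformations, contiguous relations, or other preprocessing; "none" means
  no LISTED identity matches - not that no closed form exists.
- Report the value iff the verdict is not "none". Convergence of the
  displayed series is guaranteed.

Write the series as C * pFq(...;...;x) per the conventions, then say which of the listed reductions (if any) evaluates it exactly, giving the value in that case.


Reduced: x = 1, 2F1, upper = {-8/5, 4}, lower = {37/5}, C = 1. Verdict: Gauss (I1, integer-parameter pattern) fires (x = 1: the Gamma ratio telescopes since c-a-b = 5 > 0 and a = 4 in Z>0). Value: 6732/21875.

First insight: from the first term 1: the running product (C = 1) telescopes to a rising factorial.
Consecutive-term ratio: r(k) = 1 * (k-8/5) (k+4) / [(k+37/5) (k+1)] ; factor over Q: parameters, x = 1, and C = 1.


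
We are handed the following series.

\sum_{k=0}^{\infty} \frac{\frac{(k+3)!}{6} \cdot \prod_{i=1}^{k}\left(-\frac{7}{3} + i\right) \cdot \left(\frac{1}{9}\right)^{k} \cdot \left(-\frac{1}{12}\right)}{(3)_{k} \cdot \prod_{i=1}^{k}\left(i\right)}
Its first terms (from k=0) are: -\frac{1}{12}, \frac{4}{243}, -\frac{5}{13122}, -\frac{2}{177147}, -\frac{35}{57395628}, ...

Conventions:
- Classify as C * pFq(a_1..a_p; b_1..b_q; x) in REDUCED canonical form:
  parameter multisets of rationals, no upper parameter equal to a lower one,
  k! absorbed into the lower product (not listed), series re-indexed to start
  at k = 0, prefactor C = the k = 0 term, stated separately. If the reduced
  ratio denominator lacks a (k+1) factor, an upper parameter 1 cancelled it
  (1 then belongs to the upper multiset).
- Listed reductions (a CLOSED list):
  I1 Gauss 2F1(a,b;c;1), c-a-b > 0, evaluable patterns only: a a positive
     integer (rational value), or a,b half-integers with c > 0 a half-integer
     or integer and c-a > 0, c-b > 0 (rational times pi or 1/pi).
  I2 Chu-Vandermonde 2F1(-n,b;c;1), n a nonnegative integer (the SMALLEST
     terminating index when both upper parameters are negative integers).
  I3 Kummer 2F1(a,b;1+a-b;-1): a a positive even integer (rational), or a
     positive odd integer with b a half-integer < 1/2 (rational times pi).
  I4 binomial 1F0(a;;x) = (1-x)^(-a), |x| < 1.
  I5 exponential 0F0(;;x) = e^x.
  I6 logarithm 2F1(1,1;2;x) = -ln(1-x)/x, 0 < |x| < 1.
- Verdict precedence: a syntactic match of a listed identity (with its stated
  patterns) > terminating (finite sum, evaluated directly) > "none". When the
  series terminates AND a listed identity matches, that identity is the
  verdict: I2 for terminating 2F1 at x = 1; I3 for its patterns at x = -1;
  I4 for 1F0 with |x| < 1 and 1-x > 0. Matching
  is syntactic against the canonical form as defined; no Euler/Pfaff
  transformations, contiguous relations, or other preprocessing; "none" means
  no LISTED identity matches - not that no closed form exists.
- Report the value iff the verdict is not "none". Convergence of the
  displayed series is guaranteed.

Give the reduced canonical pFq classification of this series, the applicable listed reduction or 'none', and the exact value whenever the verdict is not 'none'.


Key observation: x = \frac{1}{9} and the factorial ratio (C = -1/12) (k+a-1)!/(a-1)! is a rising factorial (a)_k.
Consecutive-term ratio: r(k) = \frac{1}{9} * (k-\frac{4}{3}) (k+4) / [(k+3) (k+1)] - rational in k. x = \frac{1}{9}; t_0 = -\frac{1}{12}; negate the roots.

This is -\frac{1}{12} * 2F1(-\frac{4}{3}, 4; 3; \frac{1}{9}) in reduced canonical form. Verdict: none (x = \frac{1}{9}): each listed identity misses the multisets {-\frac{4}{3}, 4} ; {3}.
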